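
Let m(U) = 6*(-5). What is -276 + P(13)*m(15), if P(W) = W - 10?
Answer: -366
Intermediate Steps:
P(W) = -10 + W
m(U) = -30
-276 + P(13)*m(15) = -276 + (-10 + 13)*(-30) = -276 + 3*(-30) = -276 - 90 = -366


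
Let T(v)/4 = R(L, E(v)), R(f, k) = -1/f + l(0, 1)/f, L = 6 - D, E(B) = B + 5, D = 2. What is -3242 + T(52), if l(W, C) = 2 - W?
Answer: -3241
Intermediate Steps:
E(B) = 5 + B
L = 4 (L = 6 - 1*2 = 6 - 2 = 4)
R(f, k) = 1/f (R(f, k) = -1/f + (2 - 1*0)/f = -1/f + (2 + 0)/f = -1/f + 2/f = 1/f)
T(v) = 1 (T(v) = 4/4 = 4*(¼) = 1)
-3242 + T(52) = -3242 + 1 = -3241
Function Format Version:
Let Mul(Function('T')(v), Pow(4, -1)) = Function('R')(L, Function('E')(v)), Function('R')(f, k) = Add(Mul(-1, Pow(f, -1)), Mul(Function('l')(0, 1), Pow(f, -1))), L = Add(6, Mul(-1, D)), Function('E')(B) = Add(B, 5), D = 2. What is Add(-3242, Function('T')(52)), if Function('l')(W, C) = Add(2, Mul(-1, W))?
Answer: -3241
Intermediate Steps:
Function('E')(B) = Add(5, B)
L = 4 (L = Add(6, Mul(-1, 2)) = Add(6, -2) = 4)
Function('R')(f, k) = Pow(f, -1) (Function('R')(f, k) = Add(Mul(-1, Pow(f, -1)), Mul(Add(2, Mul(-1, 0)), Pow(f, -1))) = Add(Mul(-1, Pow(f, -1)), Mul(Add(2, 0), Pow(f, -1))) = Add(Mul(-1, Pow(f, -1)), Mul(2, Pow(f, -1))) = Pow(f, -1))
Function('T')(v) = 1 (Function('T')(v) = Mul(4, Pow(4, -1)) = Mul(4, Rational(1, 4)) = 1)
Add(-3242, Function('T')(52)) = Add(-3242, 1) = -3241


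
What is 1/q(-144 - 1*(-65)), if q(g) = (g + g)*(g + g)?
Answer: 1/24964 ≈ 4.0058e-5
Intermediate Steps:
q(g) = 4*g² (q(g) = (2*g)*(2*g) = 4*g²)
1/q(-144 - 1*(-65)) = 1/(4*(-144 - 1*(-65))²) = 1/(4*(-144 + 65)²) = 1/(4*(-79)²) = 1/(4*6241) = 1/24964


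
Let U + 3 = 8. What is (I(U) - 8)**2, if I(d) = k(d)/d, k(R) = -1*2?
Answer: 1764/25 ≈ 70.560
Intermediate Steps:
k(R) = -2
U = 5 (U = -3 + 8 = 5)
I(d) = -2/d
(I(U) - 8)**2 = (-2/5 - 8)**2 = (-42/5)**2 = 1764/25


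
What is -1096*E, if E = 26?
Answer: -28496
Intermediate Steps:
-1096*E = -1096*26 = -28496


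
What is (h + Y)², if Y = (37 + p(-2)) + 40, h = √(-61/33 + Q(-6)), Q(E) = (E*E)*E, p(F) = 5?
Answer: (2706 + I*√237237)²/1089 ≈ 6506.1 + 2420.6*I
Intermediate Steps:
Q(E) = E³ (Q(E) = E²*E = E³)
h = I*√237237/33 (h = √(-61/33 + (-6)³) = √(-61*1/33 - 216) = √(-61/33 - 216) = √(-7189/33) = I*√237237/33 ≈ 14.76*I)
Y = 82 (Y = (37 + 5) + 40 = 42 + 40 = 82)
(h + Y)² = (I*√237237/33 + 82)² = (82 + I*√237237/33)²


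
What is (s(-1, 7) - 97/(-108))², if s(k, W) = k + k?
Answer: 14161/11664 ≈ 1.2141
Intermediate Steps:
s(k, W) = 2*k
(s(-1, 7) - 97/(-108))² = (2*(-1) - 97/(-108))² = (-2 - 97*(-1/108))² = (-2 + 97/108)² = (-119/108)² = 14161/11664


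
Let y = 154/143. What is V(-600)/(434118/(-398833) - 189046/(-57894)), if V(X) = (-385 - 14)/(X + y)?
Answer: 59884012780137/195681473030618 ≈ 0.30603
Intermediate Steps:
y = 14/13 (y = 154*(1/143) = 14/13 ≈ 1.0769)
V(X) = -399/(14/13 + X) (V(X) = (-385 - 14)/(X + 14/13) = -399/(14/13 + X))
V(-600)/(434118/(-398833) - 189046/(-57894)) = (-5187/(14 + 13*(-600)))/(434118/(-398833) - 189046/(-57894)) = (-5187/(14 - 7800))/(434118*(-1/398833) - 189046*(-1/57894)) = (-5187/(-7786))/(-434118/398833 + 94523/28947) = (-5187*(-1/7786))/(25132477913/11545018851) = (5187/7786)*(11545018851/25132477913) = 59884012780137/195681473030618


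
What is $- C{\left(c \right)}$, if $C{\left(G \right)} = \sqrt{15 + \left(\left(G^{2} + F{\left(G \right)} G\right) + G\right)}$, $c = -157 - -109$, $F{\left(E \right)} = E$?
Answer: $- 5 \sqrt{183} \approx -67.639$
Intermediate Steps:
$c = -48$ ($c = -157 + 109 = -48$)
$C{\left(G \right)} = \sqrt{15 + G + 2 G^{2}}$ ($C{\left(G \right)} = \sqrt{15 + \left(\left(G^{2} + G G\right) + G\right)} = \sqrt{15 + \left(\left(G^{2} + G^{2}\right) + G\right)} = \sqrt{15 + \left(2 G^{2} + G\right)} = \sqrt{15 + \left(G + 2 G^{2}\right)} = \sqrt{15 + G + 2 G^{2}}$)
$- C{\left(c \right)} = - \sqrt{15 - 48 + 2 \left(-48\right)^{2}} = - \sqrt{15 - 48 + 2 \cdot 2304} = - \sqrt{15 - 48 + 4608} = - \sqrt{4575} = - 5 \sqrt{183}$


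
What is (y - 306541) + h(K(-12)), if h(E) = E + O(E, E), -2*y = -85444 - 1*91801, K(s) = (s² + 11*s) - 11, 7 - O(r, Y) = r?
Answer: -435823/2 ≈ -2.1791e+5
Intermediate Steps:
O(r, Y) = 7 - r
K(s) = -11 + s² + 11*s
y = 177245/2 (y = -(-85444 - 1*91801)/2 = -(-85444 - 91801)/2 = -½*(-177245) = 177245/2 ≈ 88623.)
h(E) = 7 (h(E) = E + (7 - E) = 7)
(y - 306541) + h(K(-12)) = (177245/2 - 306541) + 7 = -435837/2 + 7 = -435823/2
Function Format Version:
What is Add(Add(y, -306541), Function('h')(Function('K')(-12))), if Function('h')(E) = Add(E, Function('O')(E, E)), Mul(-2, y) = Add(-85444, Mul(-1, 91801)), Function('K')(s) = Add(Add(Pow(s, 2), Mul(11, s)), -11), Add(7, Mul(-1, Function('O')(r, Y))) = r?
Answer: Rational(-435823, 2) ≈ -2.1791e+5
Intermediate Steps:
Function('O')(r, Y) = Add(7, Mul(-1, r))
Function('K')(s) = Add(-11, Pow(s, 2), Mul(11, s))
y = Rational(177245, 2) (y = Mul(Rational(-1, 2), Add(-85444, Mul(-1, 91801))) = Mul(Rational(-1, 2), Add(-85444, -91801)) = Mul(Rational(-1, 2), -177245) = Rational(177245, 2) ≈ 88623.)
Function('h')(E) = 7 (Function('h')(E) = Add(E, Add(7, Mul(-1, E))) = 7)
Add(Add(y, -306541), Function('h')(Function('K')(-12))) = Add(Add(Rational(177245, 2), -306541), 7) = Add(Rational(-435837, 2), 7) = Rational(-435823, 2)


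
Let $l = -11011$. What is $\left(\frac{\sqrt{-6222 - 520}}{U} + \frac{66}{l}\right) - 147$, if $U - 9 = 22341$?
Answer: $- \frac{147153}{1001} + \frac{i \sqrt{6742}}{22350} \approx -147.01 + 0.0036738 i$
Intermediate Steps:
$U = 22350$ ($U = 9 + 22341 = 22350$)
$\left(\frac{\sqrt{-6222 - 520}}{U} + \frac{66}{l}\right) - 147 = \left(\frac{\sqrt{-6222 - 520}}{22350} + \frac{66}{-11011}\right) - 147 = \left(\sqrt{-6742} \cdot \frac{1}{22350} + 66 \left(- \frac{1}{11011}\right)\right) - 147 = \left(i \sqrt{6742} \cdot \frac{1}{22350} - \frac{6}{1001}\right) - 147 = \left(\frac{i \sqrt{6742}}{22350} - \frac{6}{1001}\right) - 147 = \left(- \frac{6}{1001} + \frac{i \sqrt{6742}}{22350}\right) - 147 = - \frac{147153}{1001} + \frac{i \sqrt{6742}}{22350}$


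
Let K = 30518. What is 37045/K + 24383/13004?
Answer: 612926787/198428036 ≈ 3.0889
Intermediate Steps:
37045/K + 24383/13004 = 37045/30518 + 24383/13004 = 612926787/198428036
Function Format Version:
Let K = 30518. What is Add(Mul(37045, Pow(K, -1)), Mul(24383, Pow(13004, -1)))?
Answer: Rational(612926787, 198428036) ≈ 3.0889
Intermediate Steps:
Add(Mul(37045, Pow(K, -1)), Mul(24383, Pow(13004, -1))) = Add(Mul(37045, Pow(30518, -1)), Mul(24383, Pow(13004, -1))) = Add(Mul(37045, Rational(1, 30518)), Mul(24383, Rational(1, 13004))) = Add(Rational(37045, 30518), Rational(24383, 13004)) = Rational(612926787, 198428036)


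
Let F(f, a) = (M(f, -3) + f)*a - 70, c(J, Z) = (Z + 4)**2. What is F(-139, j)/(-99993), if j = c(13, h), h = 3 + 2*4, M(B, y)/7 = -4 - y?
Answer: 32920/99993 ≈ 0.32922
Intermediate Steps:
M(B, y) = -28 - 7*y (M(B, y) = 7*(-4 - y) = -28 - 7*y)
h = 11 (h = 3 + 8 = 11)
c(J, Z) = (4 + Z)**2
j = 225 (j = (4 + 11)**2 = 15**2 = 225)
F(f, a) = -70 + a*(-7 + f) (F(f, a) = ((-28 - 7*(-3)) + f)*a - 70 = ((-28 + 21) + f)*a - 70 = (-7 + f)*a - 70 = a*(-7 + f) - 70 = -70 + a*(-7 + f))
F(-139, j)/(-99993) = (-70 - 7*225 + 225*(-139))/(-99993) = (-70 - 1575 - 31275)*(-1/99993) = -32920*(-1/99993) = 32920/99993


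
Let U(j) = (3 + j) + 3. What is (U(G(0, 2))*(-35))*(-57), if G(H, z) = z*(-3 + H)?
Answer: 0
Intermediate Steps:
U(j) = 6 + j
(U(G(0, 2))*(-35))*(-57) = ((6 + 2*(-3 + 0))*(-35))*(-57) = ((6 + 2*(-3))*(-35))*(-57) = ((6 - 6)*(-35))*(-57) = (0*(-35))*(-57) = 0*(-57) = 0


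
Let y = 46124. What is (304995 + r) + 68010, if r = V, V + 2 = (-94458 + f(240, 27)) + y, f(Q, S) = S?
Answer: 324696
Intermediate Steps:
V = -48309 (V = -2 + ((-94458 + 27) + 46124) = -2 + (-94431 + 46124) = -2 - 48307 = -48309)
r = -48309
(304995 + r) + 68010 = (304995 - 48309) + 68010 = 256686 + 68010 = 324696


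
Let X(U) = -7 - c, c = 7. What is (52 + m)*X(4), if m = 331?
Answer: -5362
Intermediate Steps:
X(U) = -14 (X(U) = -7 - 1*7 = -7 - 7 = -14)
(52 + m)*X(4) = (52 + 331)*(-14) = 383*(-14) = -5362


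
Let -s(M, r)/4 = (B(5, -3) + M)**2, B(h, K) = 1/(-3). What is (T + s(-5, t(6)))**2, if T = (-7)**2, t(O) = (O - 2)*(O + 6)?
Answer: 339889/81 ≈ 4196.2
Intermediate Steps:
t(O) = (-2 + O)*(6 + O)
B(h, K) = -1/3
s(M, r) = -4*(-1/3 + M)**2
T = 49
(T + s(-5, t(6)))**2 = (49 - 4*(-1 + 3*(-5))**2/9)**2 = (49 - 4*(-1 - 15)**2/9)**2 = (49 - 4/9*(-16)**2)**2 = (49 - 4/9*256)**2 = (49 - 1024/9)**2 = (-583/9)**2 = 339889/81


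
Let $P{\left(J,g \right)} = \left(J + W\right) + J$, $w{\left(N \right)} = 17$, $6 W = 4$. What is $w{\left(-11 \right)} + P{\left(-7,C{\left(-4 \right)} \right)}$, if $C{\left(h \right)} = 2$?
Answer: $\frac{11}{3} \approx 3.6667$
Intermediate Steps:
$W = \frac{2}{3}$ ($W = \frac{1}{6} \cdot 4 = \frac{2}{3} \approx 0.66667$)
$P{\left(J,g \right)} = \frac{2}{3} + 2 J$ ($P{\left(J,g \right)} = \left(J + \frac{2}{3}\right) + J = \left(\frac{2}{3} + J\right) + J = \frac{2}{3} + 2 J$)
$w{\left(-11 \right)} + P{\left(-7,C{\left(-4 \right)} \right)} = 17 + \left(\frac{2}{3} + 2 \left(-7\right)\right) = 17 + \left(\frac{2}{3} - 14\right) = 17 - \frac{40}{3} = \frac{11}{3}$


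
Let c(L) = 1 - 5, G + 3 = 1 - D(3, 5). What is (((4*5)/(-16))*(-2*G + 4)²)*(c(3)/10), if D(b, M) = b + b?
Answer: 200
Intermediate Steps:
D(b, M) = 2*b
G = -8 (G = -3 + (1 - 2*3) = -3 + (1 - 1*6) = -3 + (1 - 6) = -3 - 5 = -8)
c(L) = -4
(((4*5)/(-16))*(-2*G + 4)²)*(c(3)/10) = (((4*5)/(-16))*(-2*(-8) + 4)²)*(-4/10) = ((20*(-1/16))*(16 + 4)²)*(-4*⅒) = -5/4*20²*(-⅖) = -5/4*400*(-⅖) = -500*(-⅖) = 200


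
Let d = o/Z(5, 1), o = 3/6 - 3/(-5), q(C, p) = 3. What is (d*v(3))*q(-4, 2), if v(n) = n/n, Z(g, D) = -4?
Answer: -33/40 ≈ -0.82500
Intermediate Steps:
v(n) = 1
o = 11/10 (o = 3*(⅙) - 3*(-⅕) = ½ + ⅗ = 11/10 ≈ 1.1000)
d = -11/40 (d = (11/10)/(-4) = (11/10)*(-¼) = -11/40 ≈ -0.27500)
(d*v(3))*q(-4, 2) = -11/40*1*3 = -11/40*3 = -33/40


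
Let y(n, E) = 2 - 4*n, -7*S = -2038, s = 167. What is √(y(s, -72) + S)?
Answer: 8*I*√287/7 ≈ 19.361*I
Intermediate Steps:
S = 2038/7 (S = -⅐*(-2038) = 2038/7 ≈ 291.14)
√(y(s, -72) + S) = √((2 - 4*167) + 2038/7) = √((2 - 668) + 2038/7) = √(-666 + 2038/7) = √(-2624/7) = 8*I*√287/7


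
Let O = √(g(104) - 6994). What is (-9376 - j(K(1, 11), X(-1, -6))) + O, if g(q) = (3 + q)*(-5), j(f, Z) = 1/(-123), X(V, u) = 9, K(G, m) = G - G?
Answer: -1153247/123 + I*√7529 ≈ -9376.0 + 86.77*I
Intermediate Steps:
K(G, m) = 0
j(f, Z) = -1/123
g(q) = -15 - 5*q
O = I*√7529 (O = √((-15 - 5*104) - 6994) = √((-15 - 520) - 6994) = √(-535 - 6994) = √(-7529) = I*√7529 ≈ 86.77*I)
(-9376 - j(K(1, 11), X(-1, -6))) + O = (-9376 - 1*(-1/123)) + I*√7529 = (-9376 + 1/123) + I*√7529 = -1153247/123 + I*√7529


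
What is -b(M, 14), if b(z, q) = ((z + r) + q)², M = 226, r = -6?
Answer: -54756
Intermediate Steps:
b(z, q) = (-6 + q + z)² (b(z, q) = ((z - 6) + q)² = ((-6 + z) + q)² = (-6 + q + z)²)
-b(M, 14) = -(-6 + 14 + 226)² = -1*234² = -1*54756 = -54756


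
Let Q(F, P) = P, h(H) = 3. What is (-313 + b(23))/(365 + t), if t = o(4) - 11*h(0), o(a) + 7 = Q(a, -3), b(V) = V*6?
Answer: -25/46 ≈ -0.54348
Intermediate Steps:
b(V) = 6*V
o(a) = -10 (o(a) = -7 - 3 = -10)
t = -43 (t = -10 - 11*3 = -10 - 33 = -43)
(-313 + b(23))/(365 + t) = (-313 + 6*23)/(365 - 43) = (-313 + 138)/322 = -175*1/322 = -25/46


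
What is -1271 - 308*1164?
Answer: -359783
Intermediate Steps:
-1271 - 308*1164 = -1271 - 358512 = -359783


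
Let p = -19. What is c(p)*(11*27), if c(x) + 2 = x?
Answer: -6237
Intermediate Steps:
c(x) = -2 + x
c(p)*(11*27) = (-2 - 19)*(11*27) = -21*297 = -6237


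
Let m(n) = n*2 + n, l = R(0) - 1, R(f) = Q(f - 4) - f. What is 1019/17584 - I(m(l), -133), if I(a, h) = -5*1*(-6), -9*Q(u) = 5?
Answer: -526501/17584 ≈ -29.942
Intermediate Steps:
Q(u) = -5/9 (Q(u) = -1/9*5 = -5/9)
R(f) = -5/9 - f
l = -14/9 (l = (-5/9 - 1*0) - 1 = (-5/9 + 0) - 1 = -5/9 - 1 = -14/9 ≈ -1.5556)
m(n) = 3*n (m(n) = 2*n + n = 3*n)
I(a, h) = 30 (I(a, h) = -5*(-6) = 30)
1019/17584 - I(m(l), -133) = 1019/17584 - 1*30 = 1019*(1/17584) - 30 = 1019/17584 - 30 = -526501/17584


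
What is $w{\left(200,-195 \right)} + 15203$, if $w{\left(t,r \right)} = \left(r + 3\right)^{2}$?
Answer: $52067$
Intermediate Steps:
$w{\left(t,r \right)} = \left(3 + r\right)^{2}$
$w{\left(200,-195 \right)} + 15203 = \left(3 - 195\right)^{2} + 15203 = \left(-192\right)^{2} + 15203 = 36864 + 15203 = 52067$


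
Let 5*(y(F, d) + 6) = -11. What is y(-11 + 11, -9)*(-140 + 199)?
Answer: -2419/5 ≈ -483.80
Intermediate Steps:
y(F, d) = -41/5 (y(F, d) = -6 + (⅕)*(-11) = -6 - 11/5 = -41/5)
y(-11 + 11, -9)*(-140 + 199) = -41*(-140 + 199)/5 = -41/5*59 = -2419/5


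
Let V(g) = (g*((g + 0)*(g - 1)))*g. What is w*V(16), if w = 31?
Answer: 1904640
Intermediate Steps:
V(g) = g³*(-1 + g) (V(g) = (g*(g*(-1 + g)))*g = (g²*(-1 + g))*g = g³*(-1 + g))
w*V(16) = 31*(16³*(-1 + 16)) = 31*(4096*15) = 31*61440 = 1904640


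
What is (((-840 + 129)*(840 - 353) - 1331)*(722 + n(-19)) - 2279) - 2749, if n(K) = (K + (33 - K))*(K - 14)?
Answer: 127559768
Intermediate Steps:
n(K) = -462 + 33*K (n(K) = 33*(-14 + K) = -462 + 33*K)
(((-840 + 129)*(840 - 353) - 1331)*(722 + n(-19)) - 2279) - 2749 = (((-840 + 129)*(840 - 353) - 1331)*(722 + (-462 + 33*(-19))) - 2279) - 2749 = ((-711*487 - 1331)*(722 + (-462 - 627)) - 2279) - 2749 = ((-346257 - 1331)*(722 - 1089) - 2279) - 2749 = (-347588*(-367) - 2279) - 2749 = (127564796 - 2279) - 2749 = 127562517 - 2749 = 127559768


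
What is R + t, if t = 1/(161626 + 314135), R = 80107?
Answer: 38111786428/475761 ≈ 80107.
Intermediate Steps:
t = 1/475761 ≈ 2.1019e-6
R + t = 80107 + 1/475761 = 38111786428/475761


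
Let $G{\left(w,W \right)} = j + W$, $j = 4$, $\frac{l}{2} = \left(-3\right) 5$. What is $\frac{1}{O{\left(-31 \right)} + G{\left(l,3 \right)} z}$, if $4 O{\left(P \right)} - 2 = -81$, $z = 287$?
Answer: $\frac{4}{7957} \approx 0.0005027$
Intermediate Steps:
$l = -30$ ($l = 2 \left(\left(-3\right) 5\right) = 2 \left(-15\right) = -30$)
$G{\left(w,W \right)} = 4 + W$
$O{\left(P \right)} = - \frac{79}{4}$ ($O{\left(P \right)} = \frac{1}{2} + \frac{1}{4} \left(-81\right) = \frac{1}{2} - \frac{81}{4} = - \frac{79}{4}$)
$\frac{1}{O{\left(-31 \right)} + G{\left(l,3 \right)} z} = \frac{1}{- \frac{79}{4} + \left(4 + 3\right) 287} = \frac{1}{- \frac{79}{4} + 7 \cdot 287} = \frac{1}{- \frac{79}{4} + 2009} = \frac{1}{\frac{7957}{4}} = \frac{4}{7957}$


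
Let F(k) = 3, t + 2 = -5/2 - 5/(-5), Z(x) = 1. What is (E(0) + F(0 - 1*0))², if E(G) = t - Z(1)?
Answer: 9/4 ≈ 2.2500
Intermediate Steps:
t = -7/2 (t = -2 + (-5/2 - 5/(-5)) = -2 + (-5*½ - 5*(-⅕)) = -2 + (-5/2 + 1) = -2 - 3/2 = -7/2 ≈ -3.5000)
E(G) = -9/2 (E(G) = -7/2 - 1*1 = -7/2 - 1 = -9/2)
(E(0) + F(0 - 1*0))² = (-9/2 + 3)² = (-3/2)² = 9/4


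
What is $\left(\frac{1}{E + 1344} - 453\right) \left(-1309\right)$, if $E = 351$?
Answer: $\frac{1005094706}{1695} \approx 5.9298 \cdot 10^{5}$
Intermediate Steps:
$\left(\frac{1}{E + 1344} - 453\right) \left(-1309\right) = \left(\frac{1}{351 + 1344} - 453\right) \left(-1309\right) = \left(\frac{1}{1695} - 453\right) \left(-1309\right) = \left(- \frac{767834}{1695}\right) \left(-1309\right) = \frac{1005094706}{1695}$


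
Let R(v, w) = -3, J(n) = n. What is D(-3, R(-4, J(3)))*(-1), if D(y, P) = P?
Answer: 3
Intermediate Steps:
D(-3, R(-4, J(3)))*(-1) = -3*(-1) = 3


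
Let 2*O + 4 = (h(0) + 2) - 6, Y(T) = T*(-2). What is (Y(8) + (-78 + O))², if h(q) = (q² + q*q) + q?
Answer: 9604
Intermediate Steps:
Y(T) = -2*T
h(q) = q + 2*q² (h(q) = (q² + q²) + q = 2*q² + q = q + 2*q²)
O = -4 (O = -2 + ((0*(1 + 2*0) + 2) - 6)/2 = -2 + ((0*(1 + 0) + 2) - 6)/2 = -2 + ((0*1 + 2) - 6)/2 = -2 + ((0 + 2) - 6)/2 = -2 + (2 - 6)/2 = -2 + (½)*(-4) = -2 - 2 = -4)
(Y(8) + (-78 + O))² = (-2*8 + (-78 - 4))² = (-16 - 82)² = (-98)² = 9604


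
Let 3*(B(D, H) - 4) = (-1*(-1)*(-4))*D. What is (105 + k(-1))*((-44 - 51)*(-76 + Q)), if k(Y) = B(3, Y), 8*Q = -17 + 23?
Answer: 3002475/4 ≈ 7.5062e+5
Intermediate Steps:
Q = ¾ (Q = (-17 + 23)/8 = (⅛)*6 = ¾ ≈ 0.75000)
B(D, H) = 4 - 4*D/3 (B(D, H) = 4 + ((-1*(-1)*(-4))*D)/3 = 4 + ((1*(-4))*D)/3 = 4 + (-4*D)/3 = 4 - 4*D/3)
k(Y) = 0 (k(Y) = 4 - 4/3*3 = 4 - 4 = 0)
(105 + k(-1))*((-44 - 51)*(-76 + Q)) = (105 + 0)*((-44 - 51)*(-76 + ¾)) = 105*(-95*(-301/4)) = 105*(28595/4) = 3002475/4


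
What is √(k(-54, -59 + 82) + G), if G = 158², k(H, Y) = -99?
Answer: √24865 ≈ 157.69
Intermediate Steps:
G = 24964
√(k(-54, -59 + 82) + G) = √(-99 + 24964) = √24865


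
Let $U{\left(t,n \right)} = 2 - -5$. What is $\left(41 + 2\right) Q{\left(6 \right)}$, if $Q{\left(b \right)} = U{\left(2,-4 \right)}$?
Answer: $301$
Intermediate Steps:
$U{\left(t,n \right)} = 7$ ($U{\left(t,n \right)} = 2 + 5 = 7$)
$Q{\left(b \right)} = 7$
$\left(41 + 2\right) Q{\left(6 \right)} = \left(41 + 2\right) 7 = 43 \cdot 7 = 301$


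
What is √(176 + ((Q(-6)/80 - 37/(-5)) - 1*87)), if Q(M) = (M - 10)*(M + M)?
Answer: √2470/5 ≈ 9.9398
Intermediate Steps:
Q(M) = 2*M*(-10 + M) (Q(M) = (-10 + M)*(2*M) = 2*M*(-10 + M))
√(176 + ((Q(-6)/80 - 37/(-5)) - 1*87)) = √(176 + (((2*(-6)*(-10 - 6))/80 - 37/(-5)) - 1*87)) = √(176 + (((2*(-6)*(-16))*(1/80) - 37*(-⅕)) - 87)) = √(176 + ((192*(1/80) + 37/5) - 87)) = √(176 + ((12/5 + 37/5) - 87)) = √(176 + (49/5 - 87)) = √(176 - 386/5) = √(494/5) = √2470/5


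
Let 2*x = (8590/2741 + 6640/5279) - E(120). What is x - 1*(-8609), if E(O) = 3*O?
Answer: 121997203456/14469739 ≈ 8431.2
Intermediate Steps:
x = -2572779595/14469739 (x = ((8590/2741 + 6640/5279) - 3*120)/2 = ((8590*(1/2741) + 6640*(1/5279)) - 1*360)/2 = ((8590/2741 + 6640/5279) - 360)/2 = (63546850/14469739 - 360)/2 = (½)*(-5145559190/14469739) = -2572779595/14469739 ≈ -177.80)
x - 1*(-8609) = -2572779595/14469739 - 1*(-8609) = -2572779595/14469739 + 8609 = 121997203456/14469739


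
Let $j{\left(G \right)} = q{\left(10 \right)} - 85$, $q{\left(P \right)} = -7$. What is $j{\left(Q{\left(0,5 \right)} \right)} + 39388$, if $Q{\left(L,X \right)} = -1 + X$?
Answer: $39296$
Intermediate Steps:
$j{\left(G \right)} = -92$ ($j{\left(G \right)} = -7 - 85 = -92$)
$j{\left(Q{\left(0,5 \right)} \right)} + 39388 = -92 + 39388 = 39296$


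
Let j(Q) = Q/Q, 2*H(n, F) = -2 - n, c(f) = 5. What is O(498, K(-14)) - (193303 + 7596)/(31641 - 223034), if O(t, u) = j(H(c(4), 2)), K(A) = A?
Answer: 392292/191393 ≈ 2.0497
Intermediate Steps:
H(n, F) = -1 - n/2 (H(n, F) = (-2 - n)/2 = -1 - n/2)
j(Q) = 1
O(t, u) = 1
O(498, K(-14)) - (193303 + 7596)/(31641 - 223034) = 1 - (193303 + 7596)/(31641 - 223034) = 1 - 200899/(-191393) = 1 - 200899*(-1)/191393 = 1 - 1*(-200899/191393) = 1 + 200899/191393 = 392292/191393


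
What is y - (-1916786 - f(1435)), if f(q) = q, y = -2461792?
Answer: -543571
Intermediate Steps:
y - (-1916786 - f(1435)) = -2461792 - (-1916786 - 1*1435) = -2461792 - (-1916786 - 1435) = -2461792 - 1*(-1918221) = -2461792 + 1918221 = -543571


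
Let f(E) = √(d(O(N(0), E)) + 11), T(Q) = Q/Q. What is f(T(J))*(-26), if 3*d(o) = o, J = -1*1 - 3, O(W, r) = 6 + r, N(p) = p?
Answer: -52*√30/3 ≈ -94.939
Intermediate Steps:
J = -4 (J = -1 - 3 = -4)
d(o) = o/3
T(Q) = 1
f(E) = √(13 + E/3) (f(E) = √((6 + E)/3 + 11) = √((2 + E/3) + 11) = √(13 + E/3))
f(T(J))*(-26) = (√(117 + 3*1)/3)*(-26) = (√(117 + 3)/3)*(-26) = (√120/3)*(-26) = ((2*√30)/3)*(-26) = (2*√30/3)*(-26) = -52*√30/3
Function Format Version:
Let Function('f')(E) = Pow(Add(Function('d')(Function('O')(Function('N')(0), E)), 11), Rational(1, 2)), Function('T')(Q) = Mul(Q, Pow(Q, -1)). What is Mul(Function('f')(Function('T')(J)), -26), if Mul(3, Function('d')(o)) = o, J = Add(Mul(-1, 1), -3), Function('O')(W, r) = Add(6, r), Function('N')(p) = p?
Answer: Mul(Rational(-52, 3), Pow(30, Rational(1, 2))) ≈ -94.939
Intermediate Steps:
J = -4 (J = Add(-1, -3) = -4)
Function('d')(o) = Mul(Rational(1, 3), o)
Function('T')(Q) = 1
Function('f')(E) = Pow(Add(13, Mul(Rational(1, 3), E)), Rational(1, 2)) (Function('f')(E) = Pow(Add(Mul(Rational(1, 3), Add(6, E)), 11), Rational(1, 2)) = Pow(Add(Add(2, Mul(Rational(1, 3), E)), 11), Rational(1, 2)) = Pow(Add(13, Mul(Rational(1, 3), E)), Rational(1, 2)))
Mul(Function('f')(Function('T')(J)), -26) = Mul(Mul(Rational(1, 3), Pow(Add(117, Mul(3, 1)), Rational(1, 2))), -26) = Mul(Mul(Rational(1, 3), Pow(Add(117, 3), Rational(1, 2))), -26) = Mul(Mul(Rational(1, 3), Pow(120, Rational(1, 2))), -26) = Mul(Mul(Rational(1, 3), Mul(2, Pow(30, Rational(1, 2)))), -26) = Mul(Mul(Rational(2, 3), Pow(30, Rational(1, 2))), -26) = Mul(Rational(-52, 3), Pow(30, Rational(1, 2)))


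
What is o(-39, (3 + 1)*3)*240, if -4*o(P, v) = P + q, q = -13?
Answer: 3120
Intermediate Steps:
o(P, v) = 13/4 - P/4 (o(P, v) = -(P - 13)/4 = -(-13 + P)/4 = 13/4 - P/4)
o(-39, (3 + 1)*3)*240 = (13/4 - 1/4*(-39))*240 = (13/4 + 39/4)*240 = 13*240 = 3120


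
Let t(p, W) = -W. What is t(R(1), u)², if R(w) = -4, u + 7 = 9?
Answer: 4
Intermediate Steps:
u = 2 (u = -7 + 9 = 2)
t(R(1), u)² = (-1*2)² = (-2)² = 4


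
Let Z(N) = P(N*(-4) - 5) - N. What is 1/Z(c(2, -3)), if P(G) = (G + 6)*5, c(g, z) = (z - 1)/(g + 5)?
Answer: 1/17 ≈ 0.058824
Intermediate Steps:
c(g, z) = (-1 + z)/(5 + g)
P(G) = 30 + 5*G (P(G) = (6 + G)*5 = 30 + 5*G)
Z(N) = 5 - 21*N (Z(N) = (30 + 5*(N*(-4) - 5)) - N = (30 + 5*(-4*N - 5)) - N = (30 + 5*(-5 - 4*N)) - N = (30 + (-25 - 20*N)) - N = (5 - 20*N) - N = 5 - 21*N)
1/Z(c(2, -3)) = 1/(5 - 21*(-1 - 3)/(5 + 2)) = 1/(5 - 21*(-4)/7) = 1/(5 - 3*(-4)) = 1/(5 - 21*(-4/7)) = 1/(5 + 12) = 1/17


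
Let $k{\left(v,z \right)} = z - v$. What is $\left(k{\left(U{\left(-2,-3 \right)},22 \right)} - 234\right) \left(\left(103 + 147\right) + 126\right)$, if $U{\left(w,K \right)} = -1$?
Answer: $-79336$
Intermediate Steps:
$\left(k{\left(U{\left(-2,-3 \right)},22 \right)} - 234\right) \left(\left(103 + 147\right) + 126\right) = \left(\left(22 - -1\right) - 234\right) \left(\left(103 + 147\right) + 126\right) = \left(\left(22 + 1\right) - 234\right) \left(250 + 126\right) = \left(23 - 234\right) 376 = \left(-211\right) 376 = -79336$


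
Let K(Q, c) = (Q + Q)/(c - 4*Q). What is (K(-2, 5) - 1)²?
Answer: 289/169 ≈ 1.7101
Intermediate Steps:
K(Q, c) = 2*Q/(c - 4*Q) (K(Q, c) = (2*Q)/(c - 4*Q) = 2*Q/(c - 4*Q))
(K(-2, 5) - 1)² = (2*(-2)/(5 - 4*(-2)) - 1)² = (2*(-2)/(5 + 8) - 1)² = (2*(-2)/13 - 1)² = (2*(-2)*(1/13) - 1)² = (-4/13 - 1)² = (-17/13)² = 289/169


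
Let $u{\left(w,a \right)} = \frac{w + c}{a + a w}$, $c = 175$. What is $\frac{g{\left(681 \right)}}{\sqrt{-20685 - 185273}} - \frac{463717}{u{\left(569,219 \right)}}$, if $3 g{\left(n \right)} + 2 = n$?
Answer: $- \frac{9647632185}{124} - \frac{679 i \sqrt{205958}}{617874} \approx -7.7804 \cdot 10^{7} - 0.49872 i$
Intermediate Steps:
$g{\left(n \right)} = - \frac{2}{3} + \frac{n}{3}$
$u{\left(w,a \right)} = \frac{175 + w}{a + a w}$ ($u{\left(w,a \right)} = \frac{w + 175}{a + a w} = \frac{175 + w}{a + a w}$)
$\frac{g{\left(681 \right)}}{\sqrt{-20685 - 185273}} - \frac{463717}{u{\left(569,219 \right)}} = \frac{- \frac{2}{3} + \frac{1}{3} \cdot 681}{\sqrt{-20685 - 185273}} - \frac{463717}{\frac{1}{219} \frac{1}{1 + 569} \left(175 + 569\right)} = \frac{- \frac{2}{3} + 227}{\sqrt{-205958}} - \frac{463717}{\frac{1}{219} \cdot \frac{1}{570} \cdot 744} = \frac{679}{3 i \sqrt{205958}} - \frac{463717}{\frac{1}{219} \cdot \frac{1}{570} \cdot 744} = \frac{679 \left(- \frac{i \sqrt{205958}}{205958}\right)}{3} - \frac{463717}{\frac{124}{20805}} = - \frac{679 i \sqrt{205958}}{617874} - \frac{9647632185}{124} = - \frac{9647632185}{124} - \frac{679 i \sqrt{205958}}{617874}$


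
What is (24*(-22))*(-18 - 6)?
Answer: 12672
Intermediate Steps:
(24*(-22))*(-18 - 6) = -528*(-24) = 12672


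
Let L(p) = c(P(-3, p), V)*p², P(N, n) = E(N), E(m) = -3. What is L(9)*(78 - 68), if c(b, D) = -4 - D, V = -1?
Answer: -2430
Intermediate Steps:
P(N, n) = -3
L(p) = -3*p² (L(p) = (-4 - 1*(-1))*p² = (-4 + 1)*p² = -3*p²)
L(9)*(78 - 68) = (-3*9²)*(78 - 68) = -3*81*10 = -243*10 = -2430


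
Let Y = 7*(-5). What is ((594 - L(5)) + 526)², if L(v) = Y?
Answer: 1334025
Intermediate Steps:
Y = -35
L(v) = -35
((594 - L(5)) + 526)² = ((594 - 1*(-35)) + 526)² = ((594 + 35) + 526)² = (629 + 526)² = 1155² = 1334025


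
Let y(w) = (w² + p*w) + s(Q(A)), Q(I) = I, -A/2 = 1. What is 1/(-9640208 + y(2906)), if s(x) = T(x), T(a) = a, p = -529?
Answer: -1/2732648 ≈ -3.6595e-7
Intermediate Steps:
A = -2 (A = -2*1 = -2)
s(x) = x
y(w) = -2 + w² - 529*w (y(w) = (w² - 529*w) - 2 = -2 + w² - 529*w)
1/(-9640208 + y(2906)) = 1/(-9640208 + (-2 + 2906² - 529*2906)) = 1/(-9640208 + (-2 + 8444836 - 1537274)) = 1/(-9640208 + 6907560) = 1/(-2732648) = -1/2732648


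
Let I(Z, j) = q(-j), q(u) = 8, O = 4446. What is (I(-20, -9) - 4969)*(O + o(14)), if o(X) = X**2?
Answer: -23028962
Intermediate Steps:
I(Z, j) = 8
(I(-20, -9) - 4969)*(O + o(14)) = (8 - 4969)*(4446 + 14**2) = -4961*(4446 + 196) = -4961*4642 = -23028962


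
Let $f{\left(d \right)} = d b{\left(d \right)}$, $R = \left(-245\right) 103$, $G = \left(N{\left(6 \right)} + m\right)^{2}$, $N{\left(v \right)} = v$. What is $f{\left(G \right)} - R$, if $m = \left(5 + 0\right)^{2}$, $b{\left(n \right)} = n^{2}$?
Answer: $887528916$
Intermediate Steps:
$m = 25$ ($m = 5^{2} = 25$)
$G = 961$ ($G = \left(6 + 25\right)^{2} = 31^{2} = 961$)
$R = -25235$
$f{\left(d \right)} = d^{3}$ ($f{\left(d \right)} = d d^{2} = d^{3}$)
$f{\left(G \right)} - R = 961^{3} - -25235 = 887503681 + 25235 = 887528916$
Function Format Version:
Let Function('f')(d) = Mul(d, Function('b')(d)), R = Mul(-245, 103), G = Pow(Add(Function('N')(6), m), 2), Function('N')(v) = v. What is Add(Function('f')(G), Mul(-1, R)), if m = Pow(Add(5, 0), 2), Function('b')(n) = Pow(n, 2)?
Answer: 887528916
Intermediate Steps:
m = 25 (m = Pow(5, 2) = 25)
G = 961 (G = Pow(Add(6, 25), 2) = Pow(31, 2) = 961)
R = -25235
Function('f')(d) = Pow(d, 3) (Function('f')(d) = Mul(d, Pow(d, 2)) = Pow(d, 3))
Add(Function('f')(G), Mul(-1, R)) = Add(Pow(961, 3), Mul(-1, -25235)) = Add(887503681, 25235) = 887528916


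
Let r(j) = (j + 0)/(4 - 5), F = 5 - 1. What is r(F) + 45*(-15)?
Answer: -679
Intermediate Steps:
F = 4
r(j) = -j (r(j) = j/(-1) = j*(-1) = -j)
r(F) + 45*(-15) = -1*4 + 45*(-15) = -4 - 675 = -679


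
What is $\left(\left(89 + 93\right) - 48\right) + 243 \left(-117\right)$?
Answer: $-28297$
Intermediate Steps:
$\left(\left(89 + 93\right) - 48\right) + 243 \left(-117\right) = \left(182 - 48\right) - 28431 = 134 - 28431 = -28297$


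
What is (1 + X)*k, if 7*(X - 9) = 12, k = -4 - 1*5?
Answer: -738/7 ≈ -105.43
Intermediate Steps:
k = -9 (k = -4 - 5 = -9)
X = 75/7 (X = 9 + (⅐)*12 = 9 + 12/7 = 75/7 ≈ 10.714)
(1 + X)*k = (1 + 75/7)*(-9) = (82/7)*(-9) = -738/7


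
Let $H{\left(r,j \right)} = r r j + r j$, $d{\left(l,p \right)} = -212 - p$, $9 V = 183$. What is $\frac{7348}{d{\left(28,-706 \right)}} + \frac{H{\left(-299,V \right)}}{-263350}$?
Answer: $\frac{33916171}{4242225} \approx 7.9949$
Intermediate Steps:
$V = \frac{61}{3}$ ($V = \frac{1}{9} \cdot 183 = \frac{61}{3} \approx 20.333$)
$H{\left(r,j \right)} = j r + j r^{2}$ ($H{\left(r,j \right)} = r^{2} j + j r = j r^{2} + j r = j r + j r^{2}$)
$\frac{7348}{d{\left(28,-706 \right)}} + \frac{H{\left(-299,V \right)}}{-263350} = \frac{7348}{-212 - -706} + \frac{\frac{61}{3} \left(-299\right) \left(1 - 299\right)}{-263350} = \frac{7348}{-212 + 706} + \frac{61}{3} \left(-299\right) \left(-298\right) \left(- \frac{1}{263350}\right) = \frac{7348}{494} + \frac{5435222}{3} \left(- \frac{1}{263350}\right) = 7348 \cdot \frac{1}{494} - \frac{118157}{17175} = \frac{3674}{247} - \frac{118157}{17175} = \frac{33916171}{4242225}$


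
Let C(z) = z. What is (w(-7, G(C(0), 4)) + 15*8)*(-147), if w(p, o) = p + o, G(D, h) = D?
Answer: -16611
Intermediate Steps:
w(p, o) = o + p
(w(-7, G(C(0), 4)) + 15*8)*(-147) = ((0 - 7) + 15*8)*(-147) = (-7 + 120)*(-147) = 113*(-147) = -16611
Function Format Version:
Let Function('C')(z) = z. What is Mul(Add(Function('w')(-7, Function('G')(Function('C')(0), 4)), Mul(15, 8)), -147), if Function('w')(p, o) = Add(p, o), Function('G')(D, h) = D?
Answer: -16611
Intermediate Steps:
Function('w')(p, o) = Add(o, p)
Mul(Add(Function('w')(-7, Function('G')(Function('C')(0), 4)), Mul(15, 8)), -147) = Mul(Add(Add(0, -7), Mul(15, 8)), -147) = Mul(Add(-7, 120), -147) = Mul(113, -147) = -16611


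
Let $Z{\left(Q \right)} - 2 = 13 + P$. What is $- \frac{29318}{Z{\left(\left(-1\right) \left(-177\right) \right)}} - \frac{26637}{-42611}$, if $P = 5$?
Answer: $- \frac{624368279}{426110} \approx -1465.3$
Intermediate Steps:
$Z{\left(Q \right)} = 20$ ($Z{\left(Q \right)} = 2 + \left(13 + 5\right) = 2 + 18 = 20$)
$- \frac{29318}{Z{\left(\left(-1\right) \left(-177\right) \right)}} - \frac{26637}{-42611} = - \frac{29318}{20} - \frac{26637}{-42611} = \left(-29318\right) \frac{1}{20} - - \frac{26637}{42611} = - \frac{14659}{10} + \frac{26637}{42611} = - \frac{624368279}{426110}$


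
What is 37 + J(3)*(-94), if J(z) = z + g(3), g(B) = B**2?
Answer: -1091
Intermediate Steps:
J(z) = 9 + z (J(z) = z + 3**2 = z + 9 = 9 + z)
37 + J(3)*(-94) = 37 + (9 + 3)*(-94) = 37 + 12*(-94) = 37 - 1128 = -1091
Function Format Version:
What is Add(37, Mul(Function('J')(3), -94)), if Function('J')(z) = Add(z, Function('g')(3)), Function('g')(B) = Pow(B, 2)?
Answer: -1091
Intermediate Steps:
Function('J')(z) = Add(9, z) (Function('J')(z) = Add(z, Pow(3, 2)) = Add(z, 9) = Add(9, z))
Add(37, Mul(Function('J')(3), -94)) = Add(37, Mul(Add(9, 3), -94)) = Add(37, Mul(12, -94)) = Add(37, -1128) = -1091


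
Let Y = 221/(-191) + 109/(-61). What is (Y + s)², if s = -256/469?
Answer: 363640338254736/29858782133761 ≈ 12.179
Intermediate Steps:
s = -256/469 (s = -256*1/469 = -256/469 ≈ -0.54584)
Y = -34300/11651 (Y = 221*(-1/191) + 109*(-1/61) = -221/191 - 109/61 = -34300/11651 ≈ -2.9440)
(Y + s)² = (-34300/11651 - 256/469)² = (-19069356/5464319)² = 363640338254736/29858782133761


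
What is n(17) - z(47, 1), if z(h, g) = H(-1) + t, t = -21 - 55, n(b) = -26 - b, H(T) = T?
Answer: 34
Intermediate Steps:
t = -76
z(h, g) = -77 (z(h, g) = -1 - 76 = -77)
n(17) - z(47, 1) = (-26 - 1*17) - 1*(-77) = (-26 - 17) + 77 = -43 + 77 = 34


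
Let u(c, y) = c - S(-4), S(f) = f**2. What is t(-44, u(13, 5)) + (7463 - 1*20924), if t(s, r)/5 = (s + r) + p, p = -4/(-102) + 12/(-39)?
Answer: -9081338/663 ≈ -13697.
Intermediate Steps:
p = -178/663 (p = -4*(-1/102) + 12*(-1/39) = 2/51 - 4/13 = -178/663 ≈ -0.26848)
u(c, y) = -16 + c (u(c, y) = c - 1*(-4)**2 = c - 1*16 = c - 16 = -16 + c)
t(s, r) = -890/663 + 5*r + 5*s (t(s, r) = 5*((s + r) - 178/663) = 5*((r + s) - 178/663) = 5*(-178/663 + r + s) = -890/663 + 5*r + 5*s)
t(-44, u(13, 5)) + (7463 - 1*20924) = (-890/663 + 5*(-16 + 13) + 5*(-44)) + (7463 - 1*20924) = (-890/663 + 5*(-3) - 220) + (7463 - 20924) = (-890/663 - 15 - 220) - 13461 = -156695/663 - 13461 = -9081338/663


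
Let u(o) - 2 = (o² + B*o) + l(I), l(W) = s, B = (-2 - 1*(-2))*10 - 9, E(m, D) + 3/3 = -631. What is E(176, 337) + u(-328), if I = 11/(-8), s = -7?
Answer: 109899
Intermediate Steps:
E(m, D) = -632 (E(m, D) = -1 - 631 = -632)
B = -9 (B = (-2 + 2)*10 - 9 = 0*10 - 9 = 0 - 9 = -9)
I = -11/8 (I = 11*(-⅛) = -11/8 ≈ -1.3750)
l(W) = -7
u(o) = -5 + o² - 9*o (u(o) = 2 + ((o² - 9*o) - 7) = 2 + (-7 + o² - 9*o) = -5 + o² - 9*o)
E(176, 337) + u(-328) = -632 + (-5 + (-328)² - 9*(-328)) = -632 + (-5 + 107584 + 2952) = -632 + 110531 = 109899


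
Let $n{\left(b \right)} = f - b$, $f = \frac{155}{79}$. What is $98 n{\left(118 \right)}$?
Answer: $- \frac{898366}{79} \approx -11372.0$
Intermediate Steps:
$f = \frac{155}{79}$ ($f = 155 \cdot \frac{1}{79} = \frac{155}{79} \approx 1.962$)
$n{\left(b \right)} = \frac{155}{79} - b$
$98 n{\left(118 \right)} = 98 \left(\frac{155}{79} - 118\right) = 98 \left(- \frac{9167}{79}\right) = - \frac{898366}{79}$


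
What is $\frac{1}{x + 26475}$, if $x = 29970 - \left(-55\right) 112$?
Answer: $\frac{1}{62605} \approx 1.5973 \cdot 10^{-5}$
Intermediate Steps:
$x = 36130$ ($x = 29970 - -6160 = 29970 + 6160 = 36130$)
$\frac{1}{x + 26475} = \frac{1}{36130 + 26475} = \frac{1}{62605}$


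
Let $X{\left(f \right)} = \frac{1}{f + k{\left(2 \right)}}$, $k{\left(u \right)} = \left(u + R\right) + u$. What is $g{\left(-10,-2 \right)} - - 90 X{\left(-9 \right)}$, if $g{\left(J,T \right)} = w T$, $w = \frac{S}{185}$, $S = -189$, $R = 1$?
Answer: $- \frac{7569}{370} \approx -20.457$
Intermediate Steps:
$k{\left(u \right)} = 1 + 2 u$ ($k{\left(u \right)} = \left(u + 1\right) + u = \left(1 + u\right) + u = 1 + 2 u$)
$w = - \frac{189}{185} \approx -1.0216$
$g{\left(J,T \right)} = - \frac{189 T}{185}$
$X{\left(f \right)} = \frac{1}{5 + f}$ ($X{\left(f \right)} = \frac{1}{f + \left(1 + 2 \cdot 2\right)} = \frac{1}{f + \left(1 + 4\right)} = \frac{1}{f + 5} = \frac{1}{5 + f}$)
$g{\left(-10,-2 \right)} - - 90 X{\left(-9 \right)} = \left(- \frac{189}{185}\right) \left(-2\right) - - \frac{90}{5 - 9} = \frac{378}{185} - - \frac{90}{-4} = \frac{378}{185} - \left(-90\right) \left(- \frac{1}{4}\right) = \frac{378}{185} - \frac{45}{2} = - \frac{7569}{370}$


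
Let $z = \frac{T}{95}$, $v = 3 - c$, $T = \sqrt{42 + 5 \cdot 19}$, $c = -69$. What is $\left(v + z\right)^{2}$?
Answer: $\frac{\left(6840 + \sqrt{137}\right)^{2}}{9025} \approx 5201.8$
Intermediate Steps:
$T = \sqrt{137}$ ($T = \sqrt{42 + 95} = \sqrt{137} \approx 11.705$)
$v = 72$ ($v = 3 - -69 = 3 + 69 = 72$)
$z = \frac{\sqrt{137}}{95} \approx 0.12321$
$\left(v + z\right)^{2} = \left(72 + \frac{\sqrt{137}}{95}\right)^{2}$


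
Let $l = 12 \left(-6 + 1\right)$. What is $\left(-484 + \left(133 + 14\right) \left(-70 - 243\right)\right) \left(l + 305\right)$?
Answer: $-11391275$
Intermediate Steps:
$l = -60$ ($l = 12 \left(-5\right) = -60$)
$\left(-484 + \left(133 + 14\right) \left(-70 - 243\right)\right) \left(l + 305\right) = \left(-484 + \left(133 + 14\right) \left(-70 - 243\right)\right) \left(-60 + 305\right) = \left(-484 + 147 \left(-70 - 243\right)\right) 245 = \left(-484 + 147 \left(-313\right)\right) 245 = \left(-484 - 46011\right) 245 = \left(-46495\right) 245 = -11391275$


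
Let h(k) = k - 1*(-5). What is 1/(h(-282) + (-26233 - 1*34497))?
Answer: -1/61007 ≈ -1.6392e-5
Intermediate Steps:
h(k) = 5 + k (h(k) = k + 5 = 5 + k)
1/(h(-282) + (-26233 - 1*34497)) = 1/((5 - 282) + (-26233 - 1*34497)) = 1/(-277 + (-26233 - 34497)) = 1/(-277 - 60730) = 1/(-61007) = -1/61007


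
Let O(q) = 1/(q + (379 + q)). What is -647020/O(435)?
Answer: -808127980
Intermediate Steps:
O(q) = 1/(379 + 2*q)
-647020/O(435) = -647020/(1/(379 + 2*435)) = -647020/(1/(379 + 870)) = -647020/(1/1249) = -647020/1/1249 = -647020*1249 = -808127980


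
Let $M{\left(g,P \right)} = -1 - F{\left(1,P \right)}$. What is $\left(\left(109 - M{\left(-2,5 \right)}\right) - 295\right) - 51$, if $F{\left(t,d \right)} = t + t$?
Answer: $-234$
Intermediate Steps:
$F{\left(t,d \right)} = 2 t$
$M{\left(g,P \right)} = -3$ ($M{\left(g,P \right)} = -1 - 2 \cdot 1 = -1 - 2 = -3$)
$\left(\left(109 - M{\left(-2,5 \right)}\right) - 295\right) - 51 = \left(\left(109 - -3\right) - 295\right) - 51 = \left(\left(109 + 3\right) - 295\right) - 51 = \left(112 - 295\right) - 51 = -183 - 51 = -234$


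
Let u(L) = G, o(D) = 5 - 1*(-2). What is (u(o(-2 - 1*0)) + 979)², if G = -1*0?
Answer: 958441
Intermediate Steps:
G = 0
o(D) = 7 (o(D) = 5 + 2 = 7)
u(L) = 0
(u(o(-2 - 1*0)) + 979)² = (0 + 979)² = 979² = 958441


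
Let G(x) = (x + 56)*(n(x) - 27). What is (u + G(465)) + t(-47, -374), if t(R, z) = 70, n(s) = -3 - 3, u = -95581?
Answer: -112704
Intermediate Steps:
n(s) = -6
G(x) = -1848 - 33*x (G(x) = (x + 56)*(-6 - 27) = (56 + x)*(-33) = -1848 - 33*x)
(u + G(465)) + t(-47, -374) = (-95581 + (-1848 - 33*465)) + 70 = (-95581 + (-1848 - 15345)) + 70 = (-95581 - 17193) + 70 = -112774 + 70 = -112704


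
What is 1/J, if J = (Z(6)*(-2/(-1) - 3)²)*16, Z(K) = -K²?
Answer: -1/576 ≈ -0.0017361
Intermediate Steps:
J = -576 (J = ((-1*6²)*(-2/(-1) - 3)²)*16 = ((-1*36)*(-2*(-1) - 3)²)*16 = -36*(2 - 3)²*16 = -36*(-1)²*16 = -36*1*16 = -36*16 = -576)
1/J = 1/(-576) = -1/576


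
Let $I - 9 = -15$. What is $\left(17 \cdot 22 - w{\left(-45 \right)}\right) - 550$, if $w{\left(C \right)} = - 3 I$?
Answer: $-194$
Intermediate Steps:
$I = -6$ ($I = 9 - 15 = -6$)
$w{\left(C \right)} = 18$ ($w{\left(C \right)} = \left(-3\right) \left(-6\right) = 18$)
$\left(17 \cdot 22 - w{\left(-45 \right)}\right) - 550 = \left(17 \cdot 22 - 18\right) - 550 = \left(374 - 18\right) - 550 = 356 - 550 = -194$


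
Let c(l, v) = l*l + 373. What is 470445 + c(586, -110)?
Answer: 814214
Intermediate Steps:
c(l, v) = 373 + l**2 (c(l, v) = l**2 + 373 = 373 + l**2)
470445 + c(586, -110) = 470445 + (373 + 586**2) = 470445 + (373 + 343396) = 470445 + 343769 = 814214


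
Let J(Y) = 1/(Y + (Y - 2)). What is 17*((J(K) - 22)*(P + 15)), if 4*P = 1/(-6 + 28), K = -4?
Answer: -4962997/880 ≈ -5639.8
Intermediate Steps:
P = 1/88 (P = 1/(4*(-6 + 28)) = (1/4)/22 = (1/4)*(1/22) = 1/88 ≈ 0.011364)
J(Y) = 1/(-2 + 2*Y) (J(Y) = 1/(Y + (-2 + Y)) = 1/(-2 + 2*Y))
17*((J(K) - 22)*(P + 15)) = 17*((1/(2*(-1 - 4)) - 22)*(1/88 + 15)) = 17*(((1/2)/(-5) - 22)*(1321/88)) = 17*(((1/2)*(-1/5) - 22)*(1321/88)) = 17*((-1/10 - 22)*(1321/88)) = 17*(-221/10*1321/88) = 17*(-291941/880) = -4962997/880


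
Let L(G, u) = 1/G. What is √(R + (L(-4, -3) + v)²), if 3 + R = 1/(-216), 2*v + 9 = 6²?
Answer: √223635/36 ≈ 13.136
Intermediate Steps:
v = 27/2 (v = -9/2 + (½)*6² = -9/2 + (½)*36 = -9/2 + 18 = 27/2 ≈ 13.500)
R = -649/216 (R = -3 + 1/(-216) = -3 - 1/216 = -649/216 ≈ -3.0046)
√(R + (L(-4, -3) + v)²) = √(-649/216 + (1/(-4) + 27/2)²) = √(-649/216 + (-¼ + 27/2)²) = √(-649/216 + (53/4)²) = √(-649/216 + 2809/16) = √(74545/432) = √223635/36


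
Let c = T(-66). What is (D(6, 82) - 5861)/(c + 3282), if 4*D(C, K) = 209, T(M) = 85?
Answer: -23235/13468 ≈ -1.7252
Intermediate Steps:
D(C, K) = 209/4 (D(C, K) = (¼)*209 = 209/4)
c = 85
(D(6, 82) - 5861)/(c + 3282) = (209/4 - 5861)/(85 + 3282) = -23235/4/3367 = -23235/4*1/3367 = -23235/13468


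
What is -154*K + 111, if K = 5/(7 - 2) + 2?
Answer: -351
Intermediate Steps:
K = 3 (K = 5/5 + 2 = 5*(⅕) + 2 = 1 + 2 = 3)
-154*K + 111 = -154*3 + 111 = -462 + 111 = -351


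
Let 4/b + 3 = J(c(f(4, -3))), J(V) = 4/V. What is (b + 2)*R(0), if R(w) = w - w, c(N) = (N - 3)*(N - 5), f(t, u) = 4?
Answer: 0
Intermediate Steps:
c(N) = (-5 + N)*(-3 + N) (c(N) = (-3 + N)*(-5 + N) = (-5 + N)*(-3 + N))
b = -4/7 (b = 4/(-3 + 4/(15 + 4² - 8*4)) = 4/(-3 + 4/(15 + 16 - 32)) = 4/(-3 + 4/(-1)) = 4/(-3 + 4*(-1)) = 4/(-3 - 4) = 4/(-7) = 4*(-⅐) = -4/7 ≈ -0.57143)
R(w) = 0
(b + 2)*R(0) = (-4/7 + 2)*0 = (10/7)*0 = 0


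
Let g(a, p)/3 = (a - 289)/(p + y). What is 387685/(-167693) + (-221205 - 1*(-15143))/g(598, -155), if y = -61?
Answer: 829283787629/17272379 ≈ 48012.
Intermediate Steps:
g(a, p) = 3*(-289 + a)/(-61 + p) (g(a, p) = 3*((a - 289)/(p - 61)) = 3*((-289 + a)/(-61 + p)) = 3*(-289 + a)/(-61 + p))
387685/(-167693) + (-221205 - 1*(-15143))/g(598, -155) = 387685/(-167693) + (-221205 - 1*(-15143))/((3*(-289 + 598)/(-61 - 155))) = 387685*(-1/167693) + (-221205 + 15143)/((3*309/(-216))) = -387685/167693 - 206062/(3*(-1/216)*309) = -387685/167693 - 206062/(-103/24) = -387685/167693 - 206062*(-24/103) = -387685/167693 + 4945488/103 = 829283787629/17272379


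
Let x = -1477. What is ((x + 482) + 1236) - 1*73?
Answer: 168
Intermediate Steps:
((x + 482) + 1236) - 1*73 = ((-1477 + 482) + 1236) - 1*73 = (-995 + 1236) - 73 = 241 - 73 = 168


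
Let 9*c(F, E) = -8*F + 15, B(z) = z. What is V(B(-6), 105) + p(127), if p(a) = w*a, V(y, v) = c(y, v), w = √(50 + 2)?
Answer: 7 + 254*√13 ≈ 922.81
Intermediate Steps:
w = 2*√13 (w = √52 = 2*√13 ≈ 7.2111)
c(F, E) = 5/3 - 8*F/9 (c(F, E) = (-8*F + 15)/9 = (15 - 8*F)/9 = 5/3 - 8*F/9)
V(y, v) = 5/3 - 8*y/9
p(a) = 2*a*√13 (p(a) = (2*√13)*a = 2*a*√13)
V(B(-6), 105) + p(127) = (5/3 - 8/9*(-6)) + 2*127*√13 = (5/3 + 16/3) + 254*√13 = 7 + 254*√13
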